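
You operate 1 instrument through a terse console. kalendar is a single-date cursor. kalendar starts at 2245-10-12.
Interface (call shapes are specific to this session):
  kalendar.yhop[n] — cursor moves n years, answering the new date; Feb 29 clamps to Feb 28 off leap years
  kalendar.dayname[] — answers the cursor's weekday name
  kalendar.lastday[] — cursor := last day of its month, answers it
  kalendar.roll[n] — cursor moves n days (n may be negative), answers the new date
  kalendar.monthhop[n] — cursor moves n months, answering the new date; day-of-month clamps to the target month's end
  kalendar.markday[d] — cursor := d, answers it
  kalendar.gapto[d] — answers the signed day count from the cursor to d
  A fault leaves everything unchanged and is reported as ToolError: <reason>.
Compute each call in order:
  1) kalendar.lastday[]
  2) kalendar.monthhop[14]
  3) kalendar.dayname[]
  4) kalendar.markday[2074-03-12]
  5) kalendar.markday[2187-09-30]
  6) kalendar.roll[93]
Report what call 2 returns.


>> lastday()
<< 2245-10-31
>> monthhop(n: 14)
<< 2246-12-31
>> dayname()
<< Thursday
>> markday(d: 2074-03-12)
<< 2074-03-12
>> markday(d: 2187-09-30)
<< 2187-09-30
>> roll(n: 93)
<< 2188-01-01

Answer: 2246-12-31


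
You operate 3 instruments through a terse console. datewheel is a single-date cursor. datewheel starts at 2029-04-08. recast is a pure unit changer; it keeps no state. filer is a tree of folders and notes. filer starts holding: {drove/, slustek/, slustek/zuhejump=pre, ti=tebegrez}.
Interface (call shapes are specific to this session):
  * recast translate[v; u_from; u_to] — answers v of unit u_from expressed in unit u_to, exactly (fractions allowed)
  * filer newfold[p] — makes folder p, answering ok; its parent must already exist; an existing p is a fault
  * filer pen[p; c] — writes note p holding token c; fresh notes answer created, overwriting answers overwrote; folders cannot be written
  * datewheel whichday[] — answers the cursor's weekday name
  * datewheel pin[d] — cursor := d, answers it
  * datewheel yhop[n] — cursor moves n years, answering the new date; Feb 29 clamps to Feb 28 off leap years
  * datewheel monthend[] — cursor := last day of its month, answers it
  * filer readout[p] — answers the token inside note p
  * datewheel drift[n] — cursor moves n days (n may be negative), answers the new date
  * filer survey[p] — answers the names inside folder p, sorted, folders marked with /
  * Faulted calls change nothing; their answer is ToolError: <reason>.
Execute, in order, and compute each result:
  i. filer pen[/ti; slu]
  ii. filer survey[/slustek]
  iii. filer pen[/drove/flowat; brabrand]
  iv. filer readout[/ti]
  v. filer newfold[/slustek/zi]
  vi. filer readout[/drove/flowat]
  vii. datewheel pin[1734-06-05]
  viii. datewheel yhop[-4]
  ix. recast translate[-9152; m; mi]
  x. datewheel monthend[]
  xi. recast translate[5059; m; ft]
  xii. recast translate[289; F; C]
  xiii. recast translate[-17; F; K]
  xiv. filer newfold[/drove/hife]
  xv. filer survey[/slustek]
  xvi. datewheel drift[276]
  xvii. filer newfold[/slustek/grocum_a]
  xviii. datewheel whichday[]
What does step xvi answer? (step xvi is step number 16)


Invoking filer pen on p: /ti, c: slu, yielding overwrote.
I invoke filer survey on p: /slustek, giving [zuhejump].
I invoke filer pen on p: /drove/flowat, c: brabrand, which returns created.
I invoke filer readout on p: /ti, and observe slu.
Now I run filer newfold on p: /slustek/zi, and see ok.
I call filer readout on p: /drove/flowat: brabrand.
Using datewheel pin on d: 1734-06-05, and observe 1734-06-05.
I call datewheel yhop on n: -4, — result: 1730-06-05.
I use recast translate on v: -9152, u_from: m, u_to: mi: -6500/1143.
I use datewheel monthend(), and see 1730-06-30.
Calling recast translate on v: 5059, u_from: m, u_to: ft, — result: 6323750/381.
I run recast translate on v: 289, u_from: F, u_to: C, which returns 1285/9.
Invoking recast translate on v: -17, u_from: F, u_to: K, yielding 44267/180.
I invoke filer newfold on p: /drove/hife, and observe ok.
Invoking filer survey on p: /slustek, which returns [zi/, zuhejump].
I call datewheel drift on n: 276, which returns 1731-04-02.
I invoke filer newfold on p: /slustek/grocum_a, yielding ok.
I run datewheel whichday, and see Monday.

Answer: 1731-04-02


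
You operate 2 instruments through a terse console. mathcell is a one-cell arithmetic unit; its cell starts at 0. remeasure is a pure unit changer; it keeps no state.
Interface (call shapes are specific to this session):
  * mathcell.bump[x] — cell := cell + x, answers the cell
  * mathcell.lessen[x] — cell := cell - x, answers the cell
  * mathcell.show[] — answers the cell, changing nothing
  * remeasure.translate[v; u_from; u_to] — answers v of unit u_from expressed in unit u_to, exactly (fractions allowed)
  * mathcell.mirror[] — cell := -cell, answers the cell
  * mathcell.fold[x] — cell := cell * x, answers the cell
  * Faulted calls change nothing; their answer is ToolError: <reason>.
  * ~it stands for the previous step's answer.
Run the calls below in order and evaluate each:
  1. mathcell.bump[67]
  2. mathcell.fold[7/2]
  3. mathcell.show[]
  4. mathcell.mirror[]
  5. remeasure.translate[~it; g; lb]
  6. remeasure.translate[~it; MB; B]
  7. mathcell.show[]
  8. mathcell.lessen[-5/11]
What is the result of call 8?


# 1. mathcell.bump(x='67') -> 67
# 2. mathcell.fold(x='7/2') -> 469/2
# 3. mathcell.show() -> 469/2
# 4. mathcell.mirror() -> -469/2
# 5. remeasure.translate(v='~it', u_from='g', u_to='lb') -> -3350000/6479891
# 6. remeasure.translate(v='~it', u_from='MB', u_to='B') -> -3350000000000/6479891
# 7. mathcell.show() -> -469/2
# 8. mathcell.lessen(x='-5/11') -> -5149/22

Answer: -5149/22


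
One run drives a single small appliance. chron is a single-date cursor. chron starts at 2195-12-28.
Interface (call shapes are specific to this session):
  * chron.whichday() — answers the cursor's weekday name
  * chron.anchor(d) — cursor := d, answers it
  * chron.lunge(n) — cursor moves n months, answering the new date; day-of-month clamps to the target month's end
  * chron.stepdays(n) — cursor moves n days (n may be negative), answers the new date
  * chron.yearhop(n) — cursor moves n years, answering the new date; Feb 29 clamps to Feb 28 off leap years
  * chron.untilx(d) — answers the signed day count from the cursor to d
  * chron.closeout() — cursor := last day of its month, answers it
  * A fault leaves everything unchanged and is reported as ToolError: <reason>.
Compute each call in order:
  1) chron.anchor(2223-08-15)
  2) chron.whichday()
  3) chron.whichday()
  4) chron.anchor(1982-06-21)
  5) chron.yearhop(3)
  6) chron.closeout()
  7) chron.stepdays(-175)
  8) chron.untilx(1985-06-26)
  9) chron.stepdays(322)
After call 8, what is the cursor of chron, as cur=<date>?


Answer: cur=1985-01-06

Derivation:
# 1. chron.anchor(d=2223-08-15) => 2223-08-15
# 2. chron.whichday() => Friday
# 3. chron.whichday() => Friday
# 4. chron.anchor(d=1982-06-21) => 1982-06-21
# 5. chron.yearhop(n=3) => 1985-06-21
# 6. chron.closeout() => 1985-06-30
# 7. chron.stepdays(n=-175) => 1985-01-06
# 8. chron.untilx(d=1985-06-26) => 171
# 9. chron.stepdays(n=322) => 1985-11-24


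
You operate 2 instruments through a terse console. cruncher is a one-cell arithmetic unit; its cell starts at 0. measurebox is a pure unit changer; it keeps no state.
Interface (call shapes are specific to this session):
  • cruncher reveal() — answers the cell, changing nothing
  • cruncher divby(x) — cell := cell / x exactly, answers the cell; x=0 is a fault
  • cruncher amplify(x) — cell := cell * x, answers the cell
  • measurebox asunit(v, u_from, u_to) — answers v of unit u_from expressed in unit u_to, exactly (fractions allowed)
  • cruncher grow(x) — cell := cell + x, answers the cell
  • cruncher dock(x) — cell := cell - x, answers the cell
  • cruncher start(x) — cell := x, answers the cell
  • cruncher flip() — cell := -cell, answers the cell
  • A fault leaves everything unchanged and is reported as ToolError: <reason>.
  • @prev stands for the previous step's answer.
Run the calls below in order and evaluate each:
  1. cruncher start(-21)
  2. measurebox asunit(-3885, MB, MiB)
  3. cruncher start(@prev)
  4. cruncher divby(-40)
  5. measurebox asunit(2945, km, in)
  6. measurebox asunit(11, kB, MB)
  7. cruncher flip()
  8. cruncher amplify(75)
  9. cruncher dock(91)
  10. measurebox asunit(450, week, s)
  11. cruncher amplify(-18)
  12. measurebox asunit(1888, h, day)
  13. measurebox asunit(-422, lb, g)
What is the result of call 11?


Answer: 8302269843/65536

Derivation:
>> cruncher start(x=-21)
<< -21
>> measurebox asunit(v=-3885, u_from=MB, u_to=MiB)
<< -60703125/16384
>> cruncher start(x=@prev)
<< -60703125/16384
>> cruncher divby(x=-40)
<< 12140625/131072
>> measurebox asunit(v=2945, u_from=km, u_to=in)
<< 14725000000/127
>> measurebox asunit(v=11, u_from=kB, u_to=MB)
<< 11/1000
>> cruncher flip()
<< -12140625/131072
>> cruncher amplify(x=75)
<< -910546875/131072
>> cruncher dock(x=91)
<< -922474427/131072
>> measurebox asunit(v=450, u_from=week, u_to=s)
<< 272160000
>> cruncher amplify(x=-18)
<< 8302269843/65536
>> measurebox asunit(v=1888, u_from=h, u_to=day)
<< 236/3
>> measurebox asunit(v=-422, u_from=lb, u_to=g)
<< -9570799007/50000


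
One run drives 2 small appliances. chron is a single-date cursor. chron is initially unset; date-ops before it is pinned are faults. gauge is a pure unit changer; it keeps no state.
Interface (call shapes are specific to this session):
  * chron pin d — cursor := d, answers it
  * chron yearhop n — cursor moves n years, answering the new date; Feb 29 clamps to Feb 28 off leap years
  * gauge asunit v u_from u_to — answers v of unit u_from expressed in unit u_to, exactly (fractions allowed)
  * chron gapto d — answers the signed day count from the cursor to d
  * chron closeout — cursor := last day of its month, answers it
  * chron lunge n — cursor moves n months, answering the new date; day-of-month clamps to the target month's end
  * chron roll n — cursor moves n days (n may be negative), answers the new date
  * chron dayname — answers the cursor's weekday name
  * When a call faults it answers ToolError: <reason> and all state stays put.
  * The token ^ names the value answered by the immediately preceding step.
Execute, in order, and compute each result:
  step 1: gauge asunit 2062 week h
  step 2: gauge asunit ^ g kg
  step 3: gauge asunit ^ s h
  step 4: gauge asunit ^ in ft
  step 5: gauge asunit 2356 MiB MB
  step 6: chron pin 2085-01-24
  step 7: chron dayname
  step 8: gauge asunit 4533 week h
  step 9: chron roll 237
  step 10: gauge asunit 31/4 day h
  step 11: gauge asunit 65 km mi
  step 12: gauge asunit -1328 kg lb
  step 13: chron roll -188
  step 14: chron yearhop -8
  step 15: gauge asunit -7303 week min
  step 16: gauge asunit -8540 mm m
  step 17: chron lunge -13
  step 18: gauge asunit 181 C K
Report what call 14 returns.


~$ gauge asunit v=2062 u_from=week u_to=h
:: 346416
~$ gauge asunit v=^ u_from=g u_to=kg
:: 43302/125
~$ gauge asunit v=^ u_from=s u_to=h
:: 7217/75000
~$ gauge asunit v=^ u_from=in u_to=ft
:: 7217/900000
~$ gauge asunit v=2356 u_from=MiB u_to=MB
:: 38600704/15625
~$ chron pin d=2085-01-24
:: 2085-01-24
~$ chron dayname
:: Wednesday
~$ gauge asunit v=4533 u_from=week u_to=h
:: 761544
~$ chron roll n=237
:: 2085-09-18
~$ gauge asunit v=31/4 u_from=day u_to=h
:: 186
~$ gauge asunit v=65 u_from=km u_to=mi
:: 1015625/25146
~$ gauge asunit v=-1328 u_from=kg u_to=lb
:: -132800000000/45359237
~$ chron roll n=-188
:: 2085-03-14
~$ chron yearhop n=-8
:: 2077-03-14
~$ gauge asunit v=-7303 u_from=week u_to=min
:: -73614240
~$ gauge asunit v=-8540 u_from=mm u_to=m
:: -427/50
~$ chron lunge n=-13
:: 2076-02-14
~$ gauge asunit v=181 u_from=C u_to=K
:: 9083/20

Answer: 2077-03-14


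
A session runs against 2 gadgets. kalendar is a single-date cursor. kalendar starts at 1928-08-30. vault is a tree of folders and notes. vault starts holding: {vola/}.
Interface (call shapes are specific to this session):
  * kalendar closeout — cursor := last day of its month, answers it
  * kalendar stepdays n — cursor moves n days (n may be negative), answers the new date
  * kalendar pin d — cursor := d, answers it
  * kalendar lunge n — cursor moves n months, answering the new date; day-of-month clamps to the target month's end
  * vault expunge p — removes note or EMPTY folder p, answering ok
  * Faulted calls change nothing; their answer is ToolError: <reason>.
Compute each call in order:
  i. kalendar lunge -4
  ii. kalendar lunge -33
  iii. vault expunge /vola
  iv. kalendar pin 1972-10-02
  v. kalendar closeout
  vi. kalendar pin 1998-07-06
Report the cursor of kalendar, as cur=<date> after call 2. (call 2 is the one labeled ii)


Answer: cur=1925-07-30

Derivation:
-> kalendar lunge(n=-4)
<- 1928-04-30
-> kalendar lunge(n=-33)
<- 1925-07-30
-> vault expunge(p=/vola)
<- ok
-> kalendar pin(d=1972-10-02)
<- 1972-10-02
-> kalendar closeout()
<- 1972-10-31
-> kalendar pin(d=1998-07-06)
<- 1998-07-06


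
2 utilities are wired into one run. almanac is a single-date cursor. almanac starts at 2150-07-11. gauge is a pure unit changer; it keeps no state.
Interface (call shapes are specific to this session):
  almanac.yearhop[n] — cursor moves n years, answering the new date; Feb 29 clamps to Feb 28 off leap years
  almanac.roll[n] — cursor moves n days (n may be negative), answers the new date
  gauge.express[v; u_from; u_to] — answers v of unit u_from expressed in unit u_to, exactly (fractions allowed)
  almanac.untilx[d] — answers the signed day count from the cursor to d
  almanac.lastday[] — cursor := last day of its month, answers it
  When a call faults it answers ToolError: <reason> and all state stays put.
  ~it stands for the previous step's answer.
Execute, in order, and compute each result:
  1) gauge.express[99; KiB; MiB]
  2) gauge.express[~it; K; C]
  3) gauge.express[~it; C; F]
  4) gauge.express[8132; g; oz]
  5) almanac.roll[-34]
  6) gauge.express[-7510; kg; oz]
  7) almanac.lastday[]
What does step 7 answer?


Answer: 2150-06-30

Derivation:
>> express(v=99, u_from=KiB, u_to=MiB)
<< 99/1024
>> express(v=~it, u_from=K, u_to=C)
<< -1398033/5120
>> express(v=~it, u_from=C, u_to=F)
<< -11763097/25600
>> express(v=8132, u_from=g, u_to=oz)
<< 13011200000/45359237
>> roll(n=-34)
<< 2150-06-07
>> express(v=-7510, u_from=kg, u_to=oz)
<< -12016000000000/45359237
>> lastday()
<< 2150-06-30


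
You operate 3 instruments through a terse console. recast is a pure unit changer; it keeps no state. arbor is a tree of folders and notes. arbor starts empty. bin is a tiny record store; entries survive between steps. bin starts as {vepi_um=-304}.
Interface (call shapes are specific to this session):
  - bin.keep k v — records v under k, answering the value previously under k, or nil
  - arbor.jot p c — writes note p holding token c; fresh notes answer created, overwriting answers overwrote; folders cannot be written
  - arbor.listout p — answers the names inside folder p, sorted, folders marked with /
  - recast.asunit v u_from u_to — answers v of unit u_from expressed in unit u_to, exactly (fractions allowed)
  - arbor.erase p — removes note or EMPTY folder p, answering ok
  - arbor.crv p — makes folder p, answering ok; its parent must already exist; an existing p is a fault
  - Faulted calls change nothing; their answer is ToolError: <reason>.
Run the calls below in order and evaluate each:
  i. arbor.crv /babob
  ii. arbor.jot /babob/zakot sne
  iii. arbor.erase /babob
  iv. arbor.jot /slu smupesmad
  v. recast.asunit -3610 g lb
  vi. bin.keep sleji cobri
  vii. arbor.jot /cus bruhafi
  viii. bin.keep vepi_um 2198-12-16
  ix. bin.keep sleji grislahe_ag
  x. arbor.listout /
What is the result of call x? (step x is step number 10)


Answer: [babob/, cus, slu]

Derivation:
[in] crv /babob
[out] ok
[in] jot /babob/zakot sne
[out] created
[in] erase /babob
[out] ToolError: not empty
[in] jot /slu smupesmad
[out] created
[in] asunit -3610 g lb
[out] -361000000/45359237
[in] keep sleji cobri
[out] nil
[in] jot /cus bruhafi
[out] created
[in] keep vepi_um 2198-12-16
[out] -304
[in] keep sleji grislahe_ag
[out] cobri
[in] listout /
[out] [babob/, cus, slu]


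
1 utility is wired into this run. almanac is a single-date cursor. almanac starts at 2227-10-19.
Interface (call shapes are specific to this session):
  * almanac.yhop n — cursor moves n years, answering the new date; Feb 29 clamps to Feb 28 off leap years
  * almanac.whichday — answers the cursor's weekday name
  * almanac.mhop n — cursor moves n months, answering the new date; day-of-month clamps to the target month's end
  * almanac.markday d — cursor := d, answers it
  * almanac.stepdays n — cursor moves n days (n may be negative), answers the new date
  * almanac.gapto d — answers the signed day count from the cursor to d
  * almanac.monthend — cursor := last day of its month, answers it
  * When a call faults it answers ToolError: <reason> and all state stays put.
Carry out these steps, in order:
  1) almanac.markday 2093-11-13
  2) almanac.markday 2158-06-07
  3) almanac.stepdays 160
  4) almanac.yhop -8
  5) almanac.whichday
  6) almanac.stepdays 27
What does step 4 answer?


Answer: 2150-11-14

Derivation:
Invoking markday passing d='2093-11-13', → 2093-11-13.
I run markday passing d='2158-06-07', giving 2158-06-07.
I try stepdays passing n='160', and get 2158-11-14.
Using yhop passing n='-8', giving 2150-11-14.
Next I call whichday(), which returns Saturday.
Now I run stepdays passing n='27', — result: 2150-12-11.


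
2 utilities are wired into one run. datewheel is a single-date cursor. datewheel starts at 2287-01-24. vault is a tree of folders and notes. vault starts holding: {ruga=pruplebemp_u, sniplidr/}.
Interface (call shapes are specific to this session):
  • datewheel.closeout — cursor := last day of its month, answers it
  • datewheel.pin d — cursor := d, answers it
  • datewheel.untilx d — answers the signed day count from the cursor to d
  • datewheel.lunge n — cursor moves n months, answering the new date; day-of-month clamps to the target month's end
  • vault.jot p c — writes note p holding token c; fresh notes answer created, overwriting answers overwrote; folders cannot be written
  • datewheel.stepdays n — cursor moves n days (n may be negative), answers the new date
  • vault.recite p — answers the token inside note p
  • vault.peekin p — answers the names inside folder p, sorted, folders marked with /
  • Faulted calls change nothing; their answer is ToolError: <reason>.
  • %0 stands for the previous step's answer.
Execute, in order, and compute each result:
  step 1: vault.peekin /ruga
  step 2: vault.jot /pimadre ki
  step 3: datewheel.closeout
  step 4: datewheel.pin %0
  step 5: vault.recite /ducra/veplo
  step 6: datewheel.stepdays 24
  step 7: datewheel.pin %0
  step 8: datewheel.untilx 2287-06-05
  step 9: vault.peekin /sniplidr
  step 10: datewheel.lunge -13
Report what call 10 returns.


Answer: 2286-01-24

Derivation:
-- vault.peekin(p='/ruga') ~> ToolError: not a directory
-- vault.jot(p='/pimadre', c='ki') ~> created
-- datewheel.closeout() ~> 2287-01-31
-- datewheel.pin(d='%0') ~> 2287-01-31
-- vault.recite(p='/ducra/veplo') ~> ToolError: not found
-- datewheel.stepdays(n='24') ~> 2287-02-24
-- datewheel.pin(d='%0') ~> 2287-02-24
-- datewheel.untilx(d='2287-06-05') ~> 101
-- vault.peekin(p='/sniplidr') ~> []
-- datewheel.lunge(n='-13') ~> 2286-01-24


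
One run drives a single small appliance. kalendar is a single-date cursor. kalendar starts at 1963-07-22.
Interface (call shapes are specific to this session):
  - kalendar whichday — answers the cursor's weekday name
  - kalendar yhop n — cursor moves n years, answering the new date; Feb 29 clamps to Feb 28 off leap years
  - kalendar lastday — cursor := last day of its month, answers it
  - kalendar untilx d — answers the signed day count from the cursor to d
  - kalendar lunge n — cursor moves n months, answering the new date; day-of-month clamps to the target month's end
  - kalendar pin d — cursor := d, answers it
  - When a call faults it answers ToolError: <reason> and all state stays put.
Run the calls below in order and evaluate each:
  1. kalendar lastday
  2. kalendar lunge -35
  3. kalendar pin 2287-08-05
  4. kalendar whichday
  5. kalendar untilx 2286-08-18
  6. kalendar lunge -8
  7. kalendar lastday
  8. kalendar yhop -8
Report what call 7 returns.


Answer: 2286-12-31

Derivation:
Next I call kalendar lastday, and observe 1963-07-31.
I try kalendar lunge(n: -35): 1960-08-31.
I try kalendar pin(d: 2287-08-05), — result: 2287-08-05.
I call kalendar whichday(), — result: Friday.
Calling kalendar untilx(d: 2286-08-18), — result: -352.
Calling kalendar lunge(n: -8), → 2286-12-05.
I run kalendar lastday: 2286-12-31.
I use kalendar yhop(n: -8): 2278-12-31.


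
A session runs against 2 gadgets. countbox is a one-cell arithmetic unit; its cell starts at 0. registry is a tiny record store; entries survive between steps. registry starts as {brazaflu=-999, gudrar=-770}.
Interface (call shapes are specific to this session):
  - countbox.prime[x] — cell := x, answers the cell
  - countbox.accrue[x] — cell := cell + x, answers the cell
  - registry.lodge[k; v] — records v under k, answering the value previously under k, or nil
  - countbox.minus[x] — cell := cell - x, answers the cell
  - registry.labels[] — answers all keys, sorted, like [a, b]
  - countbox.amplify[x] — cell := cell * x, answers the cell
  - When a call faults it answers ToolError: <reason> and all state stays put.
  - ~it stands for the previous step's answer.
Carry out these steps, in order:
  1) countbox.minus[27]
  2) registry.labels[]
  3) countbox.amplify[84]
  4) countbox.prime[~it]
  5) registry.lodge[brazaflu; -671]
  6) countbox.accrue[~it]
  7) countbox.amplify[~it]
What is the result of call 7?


// minus(x→27) : -27
// labels() : [brazaflu, gudrar]
// amplify(x→84) : -2268
// prime(x→~it) : -2268
// lodge(k→brazaflu, v→-671) : -999
// accrue(x→~it) : -3267
// amplify(x→~it) : 10673289

Answer: 10673289


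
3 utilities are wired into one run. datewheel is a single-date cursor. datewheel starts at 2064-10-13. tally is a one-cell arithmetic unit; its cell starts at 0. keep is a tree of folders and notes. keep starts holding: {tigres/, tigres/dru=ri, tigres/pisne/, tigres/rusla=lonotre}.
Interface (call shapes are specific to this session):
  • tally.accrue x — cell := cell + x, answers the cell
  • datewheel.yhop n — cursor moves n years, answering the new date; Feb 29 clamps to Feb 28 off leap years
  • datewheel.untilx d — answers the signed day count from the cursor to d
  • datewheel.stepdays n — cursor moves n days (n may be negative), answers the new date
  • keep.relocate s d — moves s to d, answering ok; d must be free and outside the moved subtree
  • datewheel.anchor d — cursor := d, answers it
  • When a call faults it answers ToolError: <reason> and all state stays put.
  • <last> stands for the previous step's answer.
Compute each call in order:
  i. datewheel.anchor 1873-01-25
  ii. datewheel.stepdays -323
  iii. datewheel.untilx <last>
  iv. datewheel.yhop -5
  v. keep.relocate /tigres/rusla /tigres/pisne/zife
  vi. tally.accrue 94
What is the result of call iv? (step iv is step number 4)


// 1. datewheel.anchor(1873-01-25) ~> 1873-01-25
// 2. datewheel.stepdays(-323) ~> 1872-03-08
// 3. datewheel.untilx(<last>) ~> 0
// 4. datewheel.yhop(-5) ~> 1867-03-08
// 5. keep.relocate(/tigres/rusla, /tigres/pisne/zife) ~> ok
// 6. tally.accrue(94) ~> 94

Answer: 1867-03-08


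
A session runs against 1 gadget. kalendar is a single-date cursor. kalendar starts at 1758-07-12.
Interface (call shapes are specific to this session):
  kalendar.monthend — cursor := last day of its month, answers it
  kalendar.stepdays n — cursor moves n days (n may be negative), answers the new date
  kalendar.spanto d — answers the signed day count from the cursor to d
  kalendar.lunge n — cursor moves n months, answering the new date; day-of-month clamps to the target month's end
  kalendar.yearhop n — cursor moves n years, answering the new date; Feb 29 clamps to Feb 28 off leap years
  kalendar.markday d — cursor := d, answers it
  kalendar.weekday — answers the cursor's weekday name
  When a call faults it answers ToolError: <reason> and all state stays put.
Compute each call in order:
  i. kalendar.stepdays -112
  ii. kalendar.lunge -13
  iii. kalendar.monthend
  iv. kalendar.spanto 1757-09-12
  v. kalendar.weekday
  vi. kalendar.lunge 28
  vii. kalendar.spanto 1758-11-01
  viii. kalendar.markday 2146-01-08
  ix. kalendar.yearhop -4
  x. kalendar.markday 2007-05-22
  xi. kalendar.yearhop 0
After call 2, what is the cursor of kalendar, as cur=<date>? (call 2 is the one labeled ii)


Answer: cur=1757-02-22

Derivation:
>> kalendar.stepdays(n: -112)
<< 1758-03-22
>> kalendar.lunge(n: -13)
<< 1757-02-22
>> kalendar.monthend()
<< 1757-02-28
>> kalendar.spanto(d: 1757-09-12)
<< 196
>> kalendar.weekday()
<< Monday
>> kalendar.lunge(n: 28)
<< 1759-06-28
>> kalendar.spanto(d: 1758-11-01)
<< -239
>> kalendar.markday(d: 2146-01-08)
<< 2146-01-08
>> kalendar.yearhop(n: -4)
<< 2142-01-08
>> kalendar.markday(d: 2007-05-22)
<< 2007-05-22
>> kalendar.yearhop(n: 0)
<< 2007-05-22


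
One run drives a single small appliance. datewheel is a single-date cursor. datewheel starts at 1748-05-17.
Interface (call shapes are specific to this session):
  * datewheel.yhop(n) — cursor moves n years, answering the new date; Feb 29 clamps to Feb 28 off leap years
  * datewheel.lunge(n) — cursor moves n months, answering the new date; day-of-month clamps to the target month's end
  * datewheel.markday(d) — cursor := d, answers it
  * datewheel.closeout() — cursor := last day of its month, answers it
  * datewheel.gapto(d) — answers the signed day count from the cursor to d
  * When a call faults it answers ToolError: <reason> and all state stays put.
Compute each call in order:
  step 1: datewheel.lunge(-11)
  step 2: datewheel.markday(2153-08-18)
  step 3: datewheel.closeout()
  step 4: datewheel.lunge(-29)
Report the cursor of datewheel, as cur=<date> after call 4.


Answer: cur=2151-03-31

Derivation:
! 1. datewheel.lunge(n=-11) == 1747-06-17
! 2. datewheel.markday(d=2153-08-18) == 2153-08-18
! 3. datewheel.closeout() == 2153-08-31
! 4. datewheel.lunge(n=-29) == 2151-03-31


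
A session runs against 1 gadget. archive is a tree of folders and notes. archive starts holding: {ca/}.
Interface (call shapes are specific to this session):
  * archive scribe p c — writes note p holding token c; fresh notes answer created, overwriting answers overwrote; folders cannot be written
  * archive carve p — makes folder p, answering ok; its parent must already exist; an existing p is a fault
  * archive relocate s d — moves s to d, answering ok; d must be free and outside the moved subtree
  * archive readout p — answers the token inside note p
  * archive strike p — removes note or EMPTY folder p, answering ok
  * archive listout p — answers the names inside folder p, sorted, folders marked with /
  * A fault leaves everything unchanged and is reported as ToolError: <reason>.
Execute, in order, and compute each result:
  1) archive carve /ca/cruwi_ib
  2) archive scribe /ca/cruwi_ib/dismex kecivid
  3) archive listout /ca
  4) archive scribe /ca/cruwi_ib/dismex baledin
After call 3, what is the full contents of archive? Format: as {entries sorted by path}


>>> archive carve p: /ca/cruwi_ib
  ok
>>> archive scribe p: /ca/cruwi_ib/dismex c: kecivid
  created
>>> archive listout p: /ca
  [cruwi_ib/]
>>> archive scribe p: /ca/cruwi_ib/dismex c: baledin
  overwrote

Answer: {ca/, ca/cruwi_ib/, ca/cruwi_ib/dismex=kecivid}


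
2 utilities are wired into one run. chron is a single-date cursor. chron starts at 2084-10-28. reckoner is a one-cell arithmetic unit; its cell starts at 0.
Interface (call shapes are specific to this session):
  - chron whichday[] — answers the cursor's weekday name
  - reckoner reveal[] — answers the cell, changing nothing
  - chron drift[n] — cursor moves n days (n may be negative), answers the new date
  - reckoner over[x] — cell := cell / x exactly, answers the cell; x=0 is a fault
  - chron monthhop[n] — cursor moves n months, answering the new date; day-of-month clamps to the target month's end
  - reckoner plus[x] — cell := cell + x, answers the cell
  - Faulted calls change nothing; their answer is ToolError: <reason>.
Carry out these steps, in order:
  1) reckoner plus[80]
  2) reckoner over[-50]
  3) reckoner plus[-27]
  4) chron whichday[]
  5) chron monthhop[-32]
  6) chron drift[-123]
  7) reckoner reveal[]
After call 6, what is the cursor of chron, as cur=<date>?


Answer: cur=2081-10-28

Derivation:
-> reckoner plus(x='80')
<- 80
-> reckoner over(x='-50')
<- -8/5
-> reckoner plus(x='-27')
<- -143/5
-> chron whichday()
<- Saturday
-> chron monthhop(n='-32')
<- 2082-02-28
-> chron drift(n='-123')
<- 2081-10-28
-> reckoner reveal()
<- -143/5


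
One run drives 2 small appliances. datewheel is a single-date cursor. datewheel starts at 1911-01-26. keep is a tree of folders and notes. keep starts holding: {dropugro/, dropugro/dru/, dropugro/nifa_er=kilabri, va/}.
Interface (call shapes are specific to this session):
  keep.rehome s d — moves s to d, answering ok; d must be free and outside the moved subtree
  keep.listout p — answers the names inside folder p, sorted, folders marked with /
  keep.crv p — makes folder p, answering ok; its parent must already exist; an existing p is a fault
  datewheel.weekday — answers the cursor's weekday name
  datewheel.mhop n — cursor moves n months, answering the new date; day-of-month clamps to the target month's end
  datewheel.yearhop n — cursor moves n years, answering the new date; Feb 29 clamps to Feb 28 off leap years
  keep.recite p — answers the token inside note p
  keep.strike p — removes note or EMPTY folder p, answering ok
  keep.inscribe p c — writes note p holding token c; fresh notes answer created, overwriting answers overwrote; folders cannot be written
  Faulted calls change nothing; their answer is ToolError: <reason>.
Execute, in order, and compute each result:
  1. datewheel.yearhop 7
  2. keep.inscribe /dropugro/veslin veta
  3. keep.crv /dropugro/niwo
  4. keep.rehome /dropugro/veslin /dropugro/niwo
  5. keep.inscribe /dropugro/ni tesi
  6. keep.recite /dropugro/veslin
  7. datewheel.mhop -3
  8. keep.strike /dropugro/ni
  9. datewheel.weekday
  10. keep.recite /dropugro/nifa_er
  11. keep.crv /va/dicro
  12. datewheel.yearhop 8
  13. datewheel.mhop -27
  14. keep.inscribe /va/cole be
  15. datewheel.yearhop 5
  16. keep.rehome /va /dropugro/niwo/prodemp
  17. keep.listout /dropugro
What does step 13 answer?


Answer: 1923-07-26

Derivation:
% 1. datewheel.yearhop(n: 7) => 1918-01-26
% 2. keep.inscribe(p: /dropugro/veslin, c: veta) => created
% 3. keep.crv(p: /dropugro/niwo) => ok
% 4. keep.rehome(s: /dropugro/veslin, d: /dropugro/niwo) => ToolError: exists
% 5. keep.inscribe(p: /dropugro/ni, c: tesi) => created
% 6. keep.recite(p: /dropugro/veslin) => veta
% 7. datewheel.mhop(n: -3) => 1917-10-26
% 8. keep.strike(p: /dropugro/ni) => ok
% 9. datewheel.weekday() => Friday
% 10. keep.recite(p: /dropugro/nifa_er) => kilabri
% 11. keep.crv(p: /va/dicro) => ok
% 12. datewheel.yearhop(n: 8) => 1925-10-26
% 13. datewheel.mhop(n: -27) => 1923-07-26
% 14. keep.inscribe(p: /va/cole, c: be) => created
% 15. datewheel.yearhop(n: 5) => 1928-07-26
% 16. keep.rehome(s: /va, d: /dropugro/niwo/prodemp) => ok
% 17. keep.listout(p: /dropugro) => [dru/, nifa_er, niwo/, veslin]


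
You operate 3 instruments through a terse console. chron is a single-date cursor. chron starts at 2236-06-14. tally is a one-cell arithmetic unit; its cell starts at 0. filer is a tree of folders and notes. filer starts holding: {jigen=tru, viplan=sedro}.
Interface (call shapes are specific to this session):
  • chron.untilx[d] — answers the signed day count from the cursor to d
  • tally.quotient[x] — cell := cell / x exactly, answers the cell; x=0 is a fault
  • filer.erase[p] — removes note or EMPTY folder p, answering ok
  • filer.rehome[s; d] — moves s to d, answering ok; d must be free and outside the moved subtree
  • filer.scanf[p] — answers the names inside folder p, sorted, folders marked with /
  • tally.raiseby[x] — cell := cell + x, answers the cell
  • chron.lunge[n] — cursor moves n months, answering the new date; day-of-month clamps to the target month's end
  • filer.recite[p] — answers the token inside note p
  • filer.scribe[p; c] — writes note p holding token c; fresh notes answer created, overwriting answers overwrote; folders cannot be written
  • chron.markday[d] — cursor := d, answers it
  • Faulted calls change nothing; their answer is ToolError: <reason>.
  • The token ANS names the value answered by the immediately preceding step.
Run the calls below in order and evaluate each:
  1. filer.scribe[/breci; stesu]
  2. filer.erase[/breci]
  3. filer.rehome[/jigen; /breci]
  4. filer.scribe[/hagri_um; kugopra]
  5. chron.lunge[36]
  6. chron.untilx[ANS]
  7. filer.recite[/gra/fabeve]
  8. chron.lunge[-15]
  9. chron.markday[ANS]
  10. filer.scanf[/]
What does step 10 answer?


-> filer.scribe(p='/breci', c='stesu')
<- created
-> filer.erase(p='/breci')
<- ok
-> filer.rehome(s='/jigen', d='/breci')
<- ok
-> filer.scribe(p='/hagri_um', c='kugopra')
<- created
-> chron.lunge(n='36')
<- 2239-06-14
-> chron.untilx(d='ANS')
<- 0
-> filer.recite(p='/gra/fabeve')
<- ToolError: not found
-> chron.lunge(n='-15')
<- 2238-03-14
-> chron.markday(d='ANS')
<- 2238-03-14
-> filer.scanf(p='/')
<- [breci, hagri_um, viplan]

Answer: [breci, hagri_um, viplan]


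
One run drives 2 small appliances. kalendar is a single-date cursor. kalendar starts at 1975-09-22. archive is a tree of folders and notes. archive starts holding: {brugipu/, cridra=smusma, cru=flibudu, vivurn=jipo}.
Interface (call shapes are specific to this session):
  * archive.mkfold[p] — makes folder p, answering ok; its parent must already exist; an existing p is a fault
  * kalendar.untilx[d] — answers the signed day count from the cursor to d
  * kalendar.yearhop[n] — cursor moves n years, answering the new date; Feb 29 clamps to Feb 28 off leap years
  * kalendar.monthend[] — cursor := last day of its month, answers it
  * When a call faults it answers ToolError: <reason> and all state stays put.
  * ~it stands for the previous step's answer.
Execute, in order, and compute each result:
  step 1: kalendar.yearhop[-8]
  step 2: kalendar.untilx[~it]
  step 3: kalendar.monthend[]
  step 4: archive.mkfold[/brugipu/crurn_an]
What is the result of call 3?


CALL yearhop[n: -8]
RET  1967-09-22
CALL untilx[d: ~it]
RET  0
CALL monthend[]
RET  1967-09-30
CALL mkfold[p: /brugipu/crurn_an]
RET  ok

Answer: 1967-09-30


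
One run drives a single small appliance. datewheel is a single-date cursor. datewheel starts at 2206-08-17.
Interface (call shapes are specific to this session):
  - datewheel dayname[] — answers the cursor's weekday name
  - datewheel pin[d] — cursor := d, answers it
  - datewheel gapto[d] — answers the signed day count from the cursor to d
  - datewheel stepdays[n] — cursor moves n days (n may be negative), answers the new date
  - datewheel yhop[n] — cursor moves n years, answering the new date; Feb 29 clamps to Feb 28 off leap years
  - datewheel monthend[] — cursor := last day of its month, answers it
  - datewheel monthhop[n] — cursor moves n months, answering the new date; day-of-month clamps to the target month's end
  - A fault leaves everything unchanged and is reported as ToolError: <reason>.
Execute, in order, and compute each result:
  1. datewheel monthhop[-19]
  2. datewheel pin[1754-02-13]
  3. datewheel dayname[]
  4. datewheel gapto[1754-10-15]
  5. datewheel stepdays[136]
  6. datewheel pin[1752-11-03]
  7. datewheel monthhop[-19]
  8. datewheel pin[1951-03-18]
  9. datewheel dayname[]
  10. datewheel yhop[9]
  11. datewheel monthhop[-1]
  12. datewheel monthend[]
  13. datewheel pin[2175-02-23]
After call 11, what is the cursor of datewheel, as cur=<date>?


Answer: cur=1960-02-18

Derivation:
I try datewheel monthhop with n='-19', yielding 2205-01-17.
I call datewheel pin with d='1754-02-13', → 1754-02-13.
Then datewheel dayname, — result: Wednesday.
Invoking datewheel gapto with d='1754-10-15', giving 244.
Invoking datewheel stepdays with n='136', → 1754-06-29.
Using datewheel pin with d='1752-11-03', → 1752-11-03.
I invoke datewheel monthhop with n='-19', and see 1751-04-03.
Now I run datewheel pin with d='1951-03-18', → 1951-03-18.
Now I run datewheel dayname(), and observe Sunday.
I run datewheel yhop with n='9', which returns 1960-03-18.
I try datewheel monthhop with n='-1', and see 1960-02-18.
I run datewheel monthend, yielding 1960-02-29.
I call datewheel pin with d='2175-02-23', and observe 2175-02-23.


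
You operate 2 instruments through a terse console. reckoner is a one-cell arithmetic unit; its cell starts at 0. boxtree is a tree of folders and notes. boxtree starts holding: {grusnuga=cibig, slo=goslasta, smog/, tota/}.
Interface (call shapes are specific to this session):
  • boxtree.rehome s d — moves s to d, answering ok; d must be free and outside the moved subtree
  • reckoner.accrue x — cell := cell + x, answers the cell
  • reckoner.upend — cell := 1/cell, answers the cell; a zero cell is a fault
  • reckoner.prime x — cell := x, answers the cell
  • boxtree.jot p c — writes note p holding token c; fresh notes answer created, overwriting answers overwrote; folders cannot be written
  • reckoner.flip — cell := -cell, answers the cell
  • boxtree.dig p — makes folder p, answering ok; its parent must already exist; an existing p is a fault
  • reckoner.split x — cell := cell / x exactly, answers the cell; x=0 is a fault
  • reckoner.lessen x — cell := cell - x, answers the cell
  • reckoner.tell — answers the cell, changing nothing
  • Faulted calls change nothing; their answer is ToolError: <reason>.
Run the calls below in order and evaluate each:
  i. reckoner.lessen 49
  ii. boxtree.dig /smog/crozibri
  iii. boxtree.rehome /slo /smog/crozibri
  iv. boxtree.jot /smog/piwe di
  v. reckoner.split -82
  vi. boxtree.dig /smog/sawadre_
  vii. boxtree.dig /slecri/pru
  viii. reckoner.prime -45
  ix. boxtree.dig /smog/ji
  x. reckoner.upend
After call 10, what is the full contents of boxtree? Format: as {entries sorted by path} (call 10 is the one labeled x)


Answer: {grusnuga=cibig, slo=goslasta, smog/, smog/crozibri/, smog/ji/, smog/piwe=di, smog/sawadre_/, tota/}

Derivation:
I call reckoner.lessen using x: 49: -49.
Invoking boxtree.dig using p: /smog/crozibri, and observe ok.
I use boxtree.rehome using s: /slo, d: /smog/crozibri, and get ToolError: exists.
I run boxtree.jot using p: /smog/piwe, c: di, and get created.
Now I run reckoner.split using x: -82, giving 49/82.
Next I call boxtree.dig using p: /smog/sawadre_, and see ok.
I run boxtree.dig using p: /slecri/pru, and see ToolError: no parent.
Using reckoner.prime using x: -45, giving -45.
I invoke boxtree.dig using p: /smog/ji, and see ok.
Calling reckoner.upend, → -1/45.


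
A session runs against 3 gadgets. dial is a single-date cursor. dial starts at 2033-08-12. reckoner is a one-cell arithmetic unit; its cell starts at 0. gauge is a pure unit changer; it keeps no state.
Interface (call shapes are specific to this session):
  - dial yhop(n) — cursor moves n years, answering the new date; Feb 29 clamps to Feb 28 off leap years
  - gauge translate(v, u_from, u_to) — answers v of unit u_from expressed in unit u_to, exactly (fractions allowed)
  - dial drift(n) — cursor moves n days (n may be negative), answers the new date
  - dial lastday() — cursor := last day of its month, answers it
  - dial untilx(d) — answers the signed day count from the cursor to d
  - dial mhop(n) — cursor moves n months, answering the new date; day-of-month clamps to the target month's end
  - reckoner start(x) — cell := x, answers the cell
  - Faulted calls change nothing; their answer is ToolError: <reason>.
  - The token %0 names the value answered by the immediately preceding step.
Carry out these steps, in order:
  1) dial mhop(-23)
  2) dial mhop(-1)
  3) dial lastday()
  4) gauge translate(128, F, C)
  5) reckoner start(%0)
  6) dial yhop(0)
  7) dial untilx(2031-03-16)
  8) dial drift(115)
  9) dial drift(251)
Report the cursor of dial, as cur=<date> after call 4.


Act: dial mhop[n→-23]
Obs: 2031-09-12
Act: dial mhop[n→-1]
Obs: 2031-08-12
Act: dial lastday[]
Obs: 2031-08-31
Act: gauge translate[v→128; u_from→F; u_to→C]
Obs: 160/3
Act: reckoner start[x→%0]
Obs: 160/3
Act: dial yhop[n→0]
Obs: 2031-08-31
Act: dial untilx[d→2031-03-16]
Obs: -168
Act: dial drift[n→115]
Obs: 2031-12-24
Act: dial drift[n→251]
Obs: 2032-08-31

Answer: cur=2031-08-31
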